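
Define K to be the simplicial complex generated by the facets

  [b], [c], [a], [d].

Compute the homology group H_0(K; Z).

K has 4 vertices.
rank ∂_0 = 0, rank ∂_1 = 0 ⇒ b_0 = 4 − 0 − 0 = 4. So H_0 = Z^4.

H_0 = Z^4.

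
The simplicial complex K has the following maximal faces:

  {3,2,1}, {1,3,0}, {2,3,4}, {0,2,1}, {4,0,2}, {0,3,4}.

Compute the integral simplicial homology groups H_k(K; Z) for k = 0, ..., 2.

K has 5 vertices, 9 edges, 6 triangles.
rank ∂_0 = 0, rank ∂_1 = 4 ⇒ b_0 = 5 − 0 − 4 = 1; all invariant factors of ∂_1 are 1 so no torsion. So H_0 = Z.
rank ∂_1 = 4, rank ∂_2 = 5 ⇒ b_1 = 9 − 4 − 5 = 0; all invariant factors of ∂_2 are 1 so no torsion. So H_1 = 0.
rank ∂_2 = 5, rank ∂_3 = 0 ⇒ b_2 = 6 − 5 − 0 = 1. So H_2 = Z.

H_0 ≅ Z,  H_1 = 0,  H_2 ≅ Z.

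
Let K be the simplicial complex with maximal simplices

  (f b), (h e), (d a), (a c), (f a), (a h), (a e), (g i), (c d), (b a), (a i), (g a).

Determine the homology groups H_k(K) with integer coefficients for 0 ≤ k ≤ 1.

H_0 ≅ Z,  H_1 ≅ Z^4.

Fix the vertex order a < b < c < d < e < f < g < h < i and write every simplex with vertices in increasing order. Then dim K = 1 and the simplices of K are:

  0-simplices (9): a, b, c, d, e, f, g, h, i
  1-simplices (12): ab, ac, ad, ae, af, ag, ah, ai, bf, cd, eh, gi

Hence C_0 ≅ Z^9, C_1 ≅ Z^12.

The boundary map ∂_1: C_1 → C_0 sends each edge [p,q] (with p < q) to q − p.
The 9×12 boundary matrix has rank 8 and Smith normal form diag(1,1,1,1,1,1,1,1).

Reading off H_k = ker ∂_k / im ∂_{k+1}:

  H_0: rank C_0 − rank ∂_1 = 9 − 8 = 1, and the invariant factors of ∂_1 are all 1, so H_0 ≅ Z.
  H_1: rank ker ∂_1 − rank ∂_2 = (12 − 8) − 0 = 4, and there is no ∂_2, so H_1 ≅ Z^4.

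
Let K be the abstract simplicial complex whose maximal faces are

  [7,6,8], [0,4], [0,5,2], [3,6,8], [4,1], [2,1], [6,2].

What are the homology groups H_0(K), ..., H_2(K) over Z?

Take the total order 0 < 1 < 2 < 3 < 4 < 5 < 6 < 7 < 8 on the vertex set. Then K (dimension 2) consists of the simplices:

  0-simplices (9): [0], [1], [2], [3], [4], [5], [6], [7], [8]
  1-simplices (12): [0,2], [0,4], [0,5], [1,2], [1,4], [2,5], [2,6], [3,6], [3,8], [6,7], [6,8], [7,8]
  2-simplices (3): [0,2,5], [3,6,8], [6,7,8]

so the chain groups are C_0 ≅ Z^9, C_1 ≅ Z^12, C_2 ≅ Z^3.

The boundary map ∂_1: C_1 → C_0 maps an edge to its endpoints' difference, ∂[p,q] = q − p.
The resulting 9×12 matrix has rank 8, and its Smith normal form has invariant factors (1,1,1,1,1,1,1,1).

∂_2: C_2 → C_1 acts by ∂[p,q,r] = [q,r] − [p,r] + [p,q]. For instance
  ∂[0,2,5] = [2,5] − [0,5] + [0,2],
  ∂[3,6,8] = [6,8] − [3,8] + [3,6].
This gives a 12×3 integer matrix of rank 3; reducing to Smith normal form yields diagonal entries (1,1,1).

Computing H_k = (kernel of ∂_k) / (image of ∂_{k+1}):

  H_0: rank C_0 − rank ∂_1 = 9 − 8 = 1, and the invariant factors of ∂_1 are all 1, so H_0 = Z.
  H_1: rank ker ∂_1 − rank ∂_2 = (12 − 8) − 3 = 1, and the invariant factors of ∂_2 are all 1, so H_1 = Z.
  H_2: rank ker ∂_2 − rank ∂_3 = (3 − 3) − 0 = 0, and there is no ∂_3, so H_2 = 0.

H_0 = Z,  H_1 = Z,  H_2 = 0.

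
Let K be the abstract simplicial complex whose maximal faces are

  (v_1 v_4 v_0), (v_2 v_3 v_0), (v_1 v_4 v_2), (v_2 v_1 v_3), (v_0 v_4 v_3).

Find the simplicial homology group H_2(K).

Take the total order v_0 < v_1 < v_2 < v_3 < v_4 on the vertex set. Then K (dimension 2) consists of the simplices:

  0-simplices (5): [v_0], [v_1], [v_2], [v_3], [v_4]
  1-simplices (10): [v_0,v_1], [v_0,v_2], [v_0,v_3], [v_0,v_4], [v_1,v_2], [v_1,v_3], [v_1,v_4], [v_2,v_3], [v_2,v_4], [v_3,v_4]
  2-simplices (5): [v_0,v_1,v_4], [v_0,v_2,v_3], [v_0,v_3,v_4], [v_1,v_2,v_3], [v_1,v_2,v_4]

giving chain groups C_0 ≅ Z^5, C_1 ≅ Z^10, C_2 ≅ Z^5.

The boundary map ∂_1: C_1 → C_0 maps an edge to its endpoints' difference, ∂[p,q] = q − p. For instance
  ∂[v_3,v_4] = [v_4] − [v_3].
As a 5×10 matrix over Z this has rank 4, with invariant factors (1,1,1,1).

Boundary ∂_2: C_2 → C_1 sends each 2-simplex [p,q,r] to [q,r] − [p,r] + [p,q]. For instance
  ∂[v_0,v_1,v_4] = [v_1,v_4] − [v_0,v_4] + [v_0,v_1],
  ∂[v_0,v_3,v_4] = [v_3,v_4] − [v_0,v_4] + [v_0,v_3].
As a 10×5 matrix over Z this has rank 5, with invariant factors (1,1,1,1,1).

Computing H_k = (kernel of ∂_k) / (image of ∂_{k+1}):

  H_2: rank ker ∂_2 − rank ∂_3 = (5 − 5) − 0 = 0, and there is no ∂_3, so H_2 = 0.

H_2 ≅ 0.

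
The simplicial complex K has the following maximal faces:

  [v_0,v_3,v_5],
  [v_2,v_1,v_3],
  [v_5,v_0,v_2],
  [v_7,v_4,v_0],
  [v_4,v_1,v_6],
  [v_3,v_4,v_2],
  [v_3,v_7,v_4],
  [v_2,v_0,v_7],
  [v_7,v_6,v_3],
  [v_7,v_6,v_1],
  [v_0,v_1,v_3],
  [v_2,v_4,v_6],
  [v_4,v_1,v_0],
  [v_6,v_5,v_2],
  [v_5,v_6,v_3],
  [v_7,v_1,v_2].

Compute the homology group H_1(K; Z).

H_1 = Z^2.

K has 8 vertices, 24 edges, 16 triangles.
rank ∂_1 = 7, rank ∂_2 = 15 ⇒ b_1 = 24 − 7 − 15 = 2; all invariant factors of ∂_2 are 1 so no torsion. So H_1 ≅ Z^2.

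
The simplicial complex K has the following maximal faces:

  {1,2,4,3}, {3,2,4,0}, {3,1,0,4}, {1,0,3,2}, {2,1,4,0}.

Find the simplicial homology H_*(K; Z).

We work with the vertex ordering 0 < 1 < 2 < 3 < 4. The simplices of K, each written with vertices in increasing order, are:

  0-simplices (5): [0], [1], [2], [3], [4]
  1-simplices (10): [0,1], [0,2], [0,3], [0,4], [1,2], [1,3], [1,4], [2,3], [2,4], [3,4]
  2-simplices (10): [0,1,2], [0,1,3], [0,1,4], [0,2,3], [0,2,4], [0,3,4], [1,2,3], [1,2,4], [1,3,4], [2,3,4]
  3-simplices (5): [0,1,2,3], [0,1,2,4], [0,1,3,4], [0,2,3,4], [1,2,3,4]

Hence C_0 ≅ Z^5, C_1 ≅ Z^10, C_2 ≅ Z^10, C_3 ≅ Z^5.

∂_1: C_1 → C_0 is given by ∂[p,q] = [q] − [p].
The resulting 5×10 matrix has rank 4, and its Smith normal form has invariant factors (1,1,1,1).

∂_2: C_2 → C_1 acts by ∂[p,q,r] = [q,r] − [p,r] + [p,q]. For instance
  ∂[0,1,3] = [1,3] − [0,3] + [0,1],
  ∂[0,2,4] = [2,4] − [0,4] + [0,2].
As a 10×10 matrix over Z this has rank 6, with invariant factors (1,1,1,1,1,1).

The boundary map ∂_3: C_3 → C_2 sends each 3-simplex σ to the alternating sum Σ_i (−1)^i (σ with its i-th vertex removed). For instance
  ∂[0,2,3,4] = [2,3,4] − [0,3,4] + [0,2,4] − [0,2,3],
  ∂[1,2,3,4] = [2,3,4] − [1,3,4] + [1,2,4] − [1,2,3].
As a 10×5 matrix over Z this has rank 4, with invariant factors (1,1,1,1).

Computing H_k = (kernel of ∂_k) / (image of ∂_{k+1}):

  H_0: rank C_0 − rank ∂_1 = 5 − 4 = 1, and the invariant factors of ∂_1 are all 1, so H_0 ≅ Z.
  H_1: rank ker ∂_1 − rank ∂_2 = (10 − 4) − 6 = 0, and the invariant factors of ∂_2 are all 1, so H_1 ≅ 0.
  H_2: rank ker ∂_2 − rank ∂_3 = (10 − 6) − 4 = 0, and the invariant factors of ∂_3 are all 1, so H_2 ≅ 0.
  H_3: rank ker ∂_3 − rank ∂_4 = (5 − 4) − 0 = 1, and there is no ∂_4, so H_3 ≅ Z.

As a check, the Euler characteristic is 5 − 10 + 10 − 5 = 0, which agrees with 1 − 0 + 0 − 1 = 0.

H_0 = Z,  H_1 = 0,  H_2 = 0,  H_3 = Z.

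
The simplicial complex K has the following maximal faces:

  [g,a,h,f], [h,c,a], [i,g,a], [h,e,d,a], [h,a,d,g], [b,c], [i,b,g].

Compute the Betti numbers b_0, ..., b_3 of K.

b_0 = 1, b_1 = 1, b_2 = 0, b_3 = 0.

We work with the vertex ordering a < b < c < d < e < f < g < h < i. The simplices of K, each written with vertices in increasing order, are:

  0-simplices (9): a, b, c, d, e, f, g, h, i
  1-simplices (19): ac, ad, ae, af, ag, ah, ai, bc, bg, bi, ch, de, dg, dh, eh, fg, fh, gh, gi
  2-simplices (13): ach, ade, adg, adh, aeh, afg, afh, agh, agi, bgi, deh, dgh, fgh
  3-simplices (3): adeh, adgh, afgh

giving chain groups C_0 ≅ Z^9, C_1 ≅ Z^19, C_2 ≅ Z^13, C_3 ≅ Z^3.

∂_1: C_1 → C_0 maps an edge to its endpoints' difference, ∂[p,q] = q − p.
The resulting 9×19 matrix has rank 8, and its Smith normal form has invariant factors (1,1,1,1,1,1,1,1).

∂_2: C_2 → C_1 maps a triangle to the signed sum of its edges. For instance
  ∂afh = fh − ah + af,
  ∂bgi = gi − bi + bg.
This gives a 19×13 integer matrix of rank 10; reducing to Smith normal form yields diagonal entries (1,1,1,1,1,1,1,1,1,1).

The boundary map ∂_3: C_3 → C_2 sends each 3-simplex σ to the alternating sum Σ_i (−1)^i (σ with its i-th vertex removed). For instance
  ∂adeh = deh − aeh + adh − ade,
  ∂adgh = dgh − agh + adh − adg.
As a 13×3 matrix over Z this has rank 3, with invariant factors (1,1,1).

Computing H_k = (kernel of ∂_k) / (image of ∂_{k+1}):

  H_0: rank C_0 − rank ∂_1 = 9 − 8 = 1, and the invariant factors of ∂_1 are all 1, so H_0 = Z.
  H_1: rank ker ∂_1 − rank ∂_2 = (19 − 8) − 10 = 1, and the invariant factors of ∂_2 are all 1, so H_1 = Z.
  H_2: rank ker ∂_2 − rank ∂_3 = (13 − 10) − 3 = 0, and the invariant factors of ∂_3 are all 1, so H_2 = 0.
  H_3: rank ker ∂_3 − rank ∂_4 = (3 − 3) − 0 = 0, and there is no ∂_4, so H_3 = 0.

Hence the Betti numbers are b_0 = 1, b_1 = 1, b_2 = 0, b_3 = 0.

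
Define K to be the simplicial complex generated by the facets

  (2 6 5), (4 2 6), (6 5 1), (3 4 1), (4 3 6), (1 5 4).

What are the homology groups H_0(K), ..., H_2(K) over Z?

We work with the vertex ordering 1 < 2 < 3 < 4 < 5 < 6. The simplices of K, each written with vertices in increasing order, are:

  0-simplices (6): [1], [2], [3], [4], [5], [6]
  1-simplices (12): [1,3], [1,4], [1,5], [1,6], [2,4], [2,5], [2,6], [3,4], [3,6], [4,5], [4,6], [5,6]
  2-simplices (6): [1,3,4], [1,4,5], [1,5,6], [2,4,6], [2,5,6], [3,4,6]

giving chain groups C_0 ≅ Z^6, C_1 ≅ Z^12, C_2 ≅ Z^6.

∂_1: C_1 → C_0 is given by ∂[p,q] = [q] − [p]. For instance
  ∂[1,5] = [5] − [1].
As a 6×12 matrix over Z this has rank 5, with invariant factors (1,1,1,1,1).

∂_2: C_2 → C_1 acts by ∂[p,q,r] = [q,r] − [p,r] + [p,q]. For instance
  ∂[2,5,6] = [5,6] − [2,6] + [2,5],
  ∂[1,5,6] = [5,6] − [1,6] + [1,5].
As a 12×6 matrix over Z this has rank 6, with invariant factors (1,1,1,1,1,1).

Reading off H_k = ker ∂_k / im ∂_{k+1}:

  H_0: rank C_0 − rank ∂_1 = 6 − 5 = 1, and the invariant factors of ∂_1 are all 1, so H_0 = Z.
  H_1: rank ker ∂_1 − rank ∂_2 = (12 − 5) − 6 = 1, and the invariant factors of ∂_2 are all 1, so H_1 = Z.
  H_2: rank ker ∂_2 − rank ∂_3 = (6 − 6) − 0 = 0, and there is no ∂_3, so H_2 = 0.

H_0 ≅ Z,  H_1 ≅ Z,  H_2 = 0.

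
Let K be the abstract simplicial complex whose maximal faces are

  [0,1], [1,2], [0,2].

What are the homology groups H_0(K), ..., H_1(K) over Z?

H_0 ≅ Z,  H_1 ≅ Z.

We work with the vertex ordering 0 < 1 < 2. The simplices of K, each written with vertices in increasing order, are:

  0-simplices (3): [0], [1], [2]
  1-simplices (3): [0,1], [0,2], [1,2]

giving chain groups C_0 ≅ Z^3, C_1 ≅ Z^3.

Boundary ∂_1: C_1 → C_0 is given by ∂[p,q] = [q] − [p].
The 3×3 boundary matrix has rank 2 and Smith normal form diag(1,1).

Now H_k = ker ∂_k / im ∂_{k+1}, so:

  H_0: rank C_0 − rank ∂_1 = 3 − 2 = 1, and the invariant factors of ∂_1 are all 1, so H_0 = Z.
  H_1: rank ker ∂_1 − rank ∂_2 = (3 − 2) − 0 = 1, and there is no ∂_2, so H_1 = Z.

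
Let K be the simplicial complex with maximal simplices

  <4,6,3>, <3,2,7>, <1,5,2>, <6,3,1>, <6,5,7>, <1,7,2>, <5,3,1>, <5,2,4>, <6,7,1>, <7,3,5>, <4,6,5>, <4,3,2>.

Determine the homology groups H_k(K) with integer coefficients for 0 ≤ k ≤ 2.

H_0 ≅ Z,  H_1 ≅ Z/2,  H_2 = 0.

Order the vertices as 1 < 2 < 3 < 4 < 5 < 6 < 7. Listing each simplex with vertices in this order, K has dimension 2 with simplices:

  0-simplices (7): [1], [2], [3], [4], [5], [6], [7]
  1-simplices (18): [1,2], [1,3], [1,5], [1,6], [1,7], [2,3], [2,4], [2,5], [2,7], [3,4], [3,5], [3,6], [3,7], [4,5], [4,6], [5,6], [5,7], [6,7]
  2-simplices (12): [1,2,5], [1,2,7], [1,3,5], [1,3,6], [1,6,7], [2,3,4], [2,3,7], [2,4,5], [3,4,6], [3,5,7], [4,5,6], [5,6,7]

giving chain groups C_0 ≅ Z^7, C_1 ≅ Z^18, C_2 ≅ Z^12.

The boundary map ∂_1: C_1 → C_0 sends each edge [p,q] (with p < q) to q − p.
As a 7×18 matrix over Z this has rank 6, with invariant factors (1,1,1,1,1,1).

Boundary ∂_2: C_2 → C_1 acts by ∂[p,q,r] = [q,r] − [p,r] + [p,q]. For instance
  ∂[1,2,5] = [2,5] − [1,5] + [1,2],
  ∂[5,6,7] = [6,7] − [5,7] + [5,6].
As a 18×12 matrix over Z this has rank 12, with invariant factors (1,1,1,1,1,1,1,1,1,1,1,2).

Computing H_k = (kernel of ∂_k) / (image of ∂_{k+1}):

  H_0: rank C_0 − rank ∂_1 = 7 − 6 = 1, and the invariant factors of ∂_1 are all 1, so H_0 ≅ Z.
  H_1: rank ker ∂_1 − rank ∂_2 = (18 − 6) − 12 = 0, and ∂_2 has invariant factor 2 > 1, so H_1 ≅ Z/2.
  H_2: rank ker ∂_2 − rank ∂_3 = (12 − 12) − 0 = 0, and there is no ∂_3, so H_2 ≅ 0.

As a check, the Euler characteristic is 7 − 18 + 12 = 1, which agrees with 1 − 0 + 0 = 1.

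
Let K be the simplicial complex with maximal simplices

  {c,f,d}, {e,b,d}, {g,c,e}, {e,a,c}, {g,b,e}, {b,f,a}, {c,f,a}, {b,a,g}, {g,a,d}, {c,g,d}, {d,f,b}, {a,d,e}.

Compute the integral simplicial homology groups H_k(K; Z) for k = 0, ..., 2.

Take the total order a < b < c < d < e < f < g on the vertex set. Then K (dimension 2) consists of the simplices:

  0-simplices (7): a, b, c, d, e, f, g
  1-simplices (18): ab, ac, ad, ae, af, ag, bd, be, bf, bg, cd, ce, cf, cg, de, df, dg, eg
  2-simplices (12): abf, abg, ace, acf, ade, adg, bde, bdf, beg, cdf, cdg, ceg

giving chain groups C_0 ≅ Z^7, C_1 ≅ Z^18, C_2 ≅ Z^12.

∂_1: C_1 → C_0 sends each edge [p,q] (with p < q) to q − p.
This gives a 7×18 integer matrix of rank 6; reducing to Smith normal form yields diagonal entries (1,1,1,1,1,1).

The boundary map ∂_2: C_2 → C_1 sends each 2-simplex [p,q,r] to [q,r] − [p,r] + [p,q]. For instance
  ∂acf = cf − af + ac,
  ∂cdg = dg − cg + cd.
This gives a 18×12 integer matrix of rank 12; reducing to Smith normal form yields diagonal entries (1,1,1,1,1,1,1,1,1,1,1,2).

Computing H_k = (kernel of ∂_k) / (image of ∂_{k+1}):

  H_0: rank C_0 − rank ∂_1 = 7 − 6 = 1, and the invariant factors of ∂_1 are all 1, so H_0 = Z.
  H_1: rank ker ∂_1 − rank ∂_2 = (18 − 6) − 12 = 0, and ∂_2 has invariant factor 2 > 1, so H_1 = Z/2.
  H_2: rank ker ∂_2 − rank ∂_3 = (12 − 12) − 0 = 0, and there is no ∂_3, so H_2 = 0.

H_0 = Z,  H_1 = Z/2,  H_2 = 0.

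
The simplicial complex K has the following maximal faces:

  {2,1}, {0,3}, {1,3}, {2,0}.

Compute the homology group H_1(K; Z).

Take the total order 0 < 1 < 2 < 3 on the vertex set. Then K (dimension 1) consists of the simplices:

  0-simplices (4): [0], [1], [2], [3]
  1-simplices (4): [0,2], [0,3], [1,2], [1,3]

giving chain groups C_0 ≅ Z^4, C_1 ≅ Z^4.

Boundary ∂_1: C_1 → C_0 sends each edge [p,q] (with p < q) to q − p.
The 4×4 boundary matrix has rank 3 and Smith normal form diag(1,1,1).

From H_k ≅ ker(∂_k) / im(∂_{k+1}) we obtain:

  H_1: rank ker ∂_1 − rank ∂_2 = (4 − 3) − 0 = 1, and there is no ∂_2, so H_1 = Z.

(K is a triangulation of the circle S^1.)

H_1 = Z.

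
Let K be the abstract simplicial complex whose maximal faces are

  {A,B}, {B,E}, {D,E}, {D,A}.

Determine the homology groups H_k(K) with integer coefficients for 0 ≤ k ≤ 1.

H_0 = Z,  H_1 = Z.

K has 4 vertices, 4 edges.
rank ∂_0 = 0, rank ∂_1 = 3 ⇒ b_0 = 4 − 0 − 3 = 1; all invariant factors of ∂_1 are 1 so no torsion. So H_0 = Z.
rank ∂_1 = 3, rank ∂_2 = 0 ⇒ b_1 = 4 − 3 − 0 = 1. So H_1 = Z.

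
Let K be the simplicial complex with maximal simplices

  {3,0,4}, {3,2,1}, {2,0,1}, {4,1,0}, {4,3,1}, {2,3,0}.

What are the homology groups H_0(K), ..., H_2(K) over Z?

Order the vertices as 0 < 1 < 2 < 3 < 4. Listing each simplex with vertices in this order, K has dimension 2 with simplices:

  0-simplices (5): [0], [1], [2], [3], [4]
  1-simplices (9): [0,1], [0,2], [0,3], [0,4], [1,2], [1,3], [1,4], [2,3], [3,4]
  2-simplices (6): [0,1,2], [0,1,4], [0,2,3], [0,3,4], [1,2,3], [1,3,4]

so the chain groups are C_0 ≅ Z^5, C_1 ≅ Z^9, C_2 ≅ Z^6.

The boundary map ∂_1: C_1 → C_0 sends each edge [p,q] (with p < q) to q − p. For instance
  ∂[0,1] = [1] − [0].
The resulting 5×9 matrix has rank 4, and its Smith normal form has invariant factors (1,1,1,1).

∂_2: C_2 → C_1 acts by ∂[p,q,r] = [q,r] − [p,r] + [p,q]. For instance
  ∂[1,3,4] = [3,4] − [1,4] + [1,3],
  ∂[0,1,4] = [1,4] − [0,4] + [0,1].
The resulting 9×6 matrix has rank 5, and its Smith normal form has invariant factors (1,1,1,1,1).

Now H_k = ker ∂_k / im ∂_{k+1}, so:

  H_0: rank C_0 − rank ∂_1 = 5 − 4 = 1, and the invariant factors of ∂_1 are all 1, so H_0 = Z.
  H_1: rank ker ∂_1 − rank ∂_2 = (9 − 4) − 5 = 0, and the invariant factors of ∂_2 are all 1, so H_1 = 0.
  H_2: rank ker ∂_2 − rank ∂_3 = (6 − 5) − 0 = 1, and there is no ∂_3, so H_2 = Z.

H_0 = Z,  H_1 = 0,  H_2 = Z.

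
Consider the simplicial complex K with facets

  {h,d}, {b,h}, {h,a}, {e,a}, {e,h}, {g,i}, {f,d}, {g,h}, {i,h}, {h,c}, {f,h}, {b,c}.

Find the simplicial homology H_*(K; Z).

H_0 ≅ Z,  H_1 ≅ Z^4.

We work with the vertex ordering a < b < c < d < e < f < g < h < i. The simplices of K, each written with vertices in increasing order, are:

  0-simplices (9): a, b, c, d, e, f, g, h, i
  1-simplices (12): ae, ah, bc, bh, ch, df, dh, eh, fh, gh, gi, hi

giving chain groups C_0 ≅ Z^9, C_1 ≅ Z^12.

The boundary map ∂_1: C_1 → C_0 is given by ∂[p,q] = [q] − [p].
As a 9×12 matrix over Z this has rank 8, with invariant factors (1,1,1,1,1,1,1,1).

From H_k ≅ ker(∂_k) / im(∂_{k+1}) we obtain:

  H_0: rank C_0 − rank ∂_1 = 9 − 8 = 1, and the invariant factors of ∂_1 are all 1, so H_0 ≅ Z.
  H_1: rank ker ∂_1 − rank ∂_2 = (12 − 8) − 0 = 4, and there is no ∂_2, so H_1 ≅ Z^4.

(K is a triangulation of a wedge of 4 circles.)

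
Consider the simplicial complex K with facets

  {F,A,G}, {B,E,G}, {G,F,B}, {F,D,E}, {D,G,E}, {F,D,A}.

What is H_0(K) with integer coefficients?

We work with the vertex ordering A < B < D < E < F < G. The simplices of K, each written with vertices in increasing order, are:

  0-simplices (6): A, B, D, E, F, G
  1-simplices (12): AD, AF, AG, BE, BF, BG, DE, DF, DG, EF, EG, FG
  2-simplices (6): ADF, AFG, BEG, BFG, DEF, DEG

so the chain groups are C_0 ≅ Z^6, C_1 ≅ Z^12, C_2 ≅ Z^6.

Boundary ∂_1: C_1 → C_0 maps an edge to its endpoints' difference, ∂[p,q] = q − p. For instance
  ∂BG = G − B.
As a 6×12 matrix over Z this has rank 5, with invariant factors (1,1,1,1,1).

Boundary ∂_2: C_2 → C_1 acts by ∂[p,q,r] = [q,r] − [p,r] + [p,q]. For instance
  ∂BEG = EG − BG + BE,
  ∂BFG = FG − BG + BF.
The 12×6 boundary matrix has rank 6 and Smith normal form diag(1,1,1,1,1,1).

Reading off H_k = ker ∂_k / im ∂_{k+1}:

  H_0: rank C_0 − rank ∂_1 = 6 − 5 = 1, and the invariant factors of ∂_1 are all 1, so H_0 = Z.

(K is a triangulation of the cylinder S^1 x I.)

H_0 = Z.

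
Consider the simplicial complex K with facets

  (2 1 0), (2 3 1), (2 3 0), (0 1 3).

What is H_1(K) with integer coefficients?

H_1 = 0.

We work with the vertex ordering 0 < 1 < 2 < 3. The simplices of K, each written with vertices in increasing order, are:

  0-simplices (4): [0], [1], [2], [3]
  1-simplices (6): [0,1], [0,2], [0,3], [1,2], [1,3], [2,3]
  2-simplices (4): [0,1,2], [0,1,3], [0,2,3], [1,2,3]

Hence C_0 ≅ Z^4, C_1 ≅ Z^6, C_2 ≅ Z^4.

The boundary map ∂_1: C_1 → C_0 is given by ∂[p,q] = [q] − [p].
This gives a 4×6 integer matrix of rank 3; reducing to Smith normal form yields diagonal entries (1,1,1).

∂_2: C_2 → C_1 sends each 2-simplex [p,q,r] to [q,r] − [p,r] + [p,q]. For instance
  ∂[1,2,3] = [2,3] − [1,3] + [1,2],
  ∂[0,1,3] = [1,3] − [0,3] + [0,1].
As a 6×4 matrix over Z this has rank 3, with invariant factors (1,1,1).

Reading off H_k = ker ∂_k / im ∂_{k+1}:

  H_1: rank ker ∂_1 − rank ∂_2 = (6 − 3) − 3 = 0, and the invariant factors of ∂_2 are all 1, so H_1 ≅ 0.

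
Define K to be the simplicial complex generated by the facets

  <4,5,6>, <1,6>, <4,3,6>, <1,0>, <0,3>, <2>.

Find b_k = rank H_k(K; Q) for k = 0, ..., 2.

b_0 = 2, b_1 = 1, b_2 = 0.

We work with the vertex ordering 0 < 1 < 2 < 3 < 4 < 5 < 6. The simplices of K, each written with vertices in increasing order, are:

  0-simplices (7): [0], [1], [2], [3], [4], [5], [6]
  1-simplices (8): [0,1], [0,3], [1,6], [3,4], [3,6], [4,5], [4,6], [5,6]
  2-simplices (2): [3,4,6], [4,5,6]

so the chain groups are C_0 ≅ Z^7, C_1 ≅ Z^8, C_2 ≅ Z^2.

Boundary ∂_1: C_1 → C_0 is given by ∂[p,q] = [q] − [p].
The resulting 7×8 matrix has rank 5, and its Smith normal form has invariant factors (1,1,1,1,1).

Boundary ∂_2: C_2 → C_1 maps a triangle to the signed sum of its edges. For instance
  ∂[3,4,6] = [4,6] − [3,6] + [3,4],
  ∂[4,5,6] = [5,6] − [4,6] + [4,5].
As a 8×2 matrix over Z this has rank 2, with invariant factors (1,1).

Now H_k = ker ∂_k / im ∂_{k+1}, so:

  H_0: rank C_0 − rank ∂_1 = 7 − 5 = 2, and the invariant factors of ∂_1 are all 1, so H_0 = Z^2.
  H_1: rank ker ∂_1 − rank ∂_2 = (8 − 5) − 2 = 1, and the invariant factors of ∂_2 are all 1, so H_1 = Z.
  H_2: rank ker ∂_2 − rank ∂_3 = (2 − 2) − 0 = 0, and there is no ∂_3, so H_2 = 0.

Hence the Betti numbers are b_0 = 2, b_1 = 1, b_2 = 0.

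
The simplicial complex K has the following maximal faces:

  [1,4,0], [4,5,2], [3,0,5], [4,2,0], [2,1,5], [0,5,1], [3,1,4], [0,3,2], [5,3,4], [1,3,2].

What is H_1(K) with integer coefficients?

K has 6 vertices, 15 edges, 10 triangles.
rank ∂_1 = 5, rank ∂_2 = 10 ⇒ b_1 = 15 − 5 − 10 = 0; ∂_2 has invariant factor(s) [2] giving torsion. So H_1 ≅ Z/2.

H_1 ≅ Z/2.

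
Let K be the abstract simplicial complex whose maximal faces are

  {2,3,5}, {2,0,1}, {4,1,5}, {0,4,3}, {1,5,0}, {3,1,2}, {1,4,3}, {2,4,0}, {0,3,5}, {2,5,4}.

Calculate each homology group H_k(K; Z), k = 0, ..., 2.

H_0 = Z,  H_1 = Z/2,  H_2 = 0.

Order the vertices as 0 < 1 < 2 < 3 < 4 < 5. Listing each simplex with vertices in this order, K has dimension 2 with simplices:

  0-simplices (6): [0], [1], [2], [3], [4], [5]
  1-simplices (15): [0,1], [0,2], [0,3], [0,4], [0,5], [1,2], [1,3], [1,4], [1,5], [2,3], [2,4], [2,5], [3,4], [3,5], [4,5]
  2-simplices (10): [0,1,2], [0,1,5], [0,2,4], [0,3,4], [0,3,5], [1,2,3], [1,3,4], [1,4,5], [2,3,5], [2,4,5]

so the chain groups are C_0 ≅ Z^6, C_1 ≅ Z^15, C_2 ≅ Z^10.

The boundary map ∂_1: C_1 → C_0 maps an edge to its endpoints' difference, ∂[p,q] = q − p. For instance
  ∂[3,4] = [4] − [3].
The resulting 6×15 matrix has rank 5, and its Smith normal form has invariant factors (1,1,1,1,1).

The boundary map ∂_2: C_2 → C_1 acts by ∂[p,q,r] = [q,r] − [p,r] + [p,q]. For instance
  ∂[0,1,5] = [1,5] − [0,5] + [0,1],
  ∂[1,4,5] = [4,5] − [1,5] + [1,4].
The 15×10 boundary matrix has rank 10 and Smith normal form diag(1,1,1,1,1,1,1,1,1,2).

Reading off H_k = ker ∂_k / im ∂_{k+1}:

  H_0: rank C_0 − rank ∂_1 = 6 − 5 = 1, and the invariant factors of ∂_1 are all 1, so H_0 = Z.
  H_1: rank ker ∂_1 − rank ∂_2 = (15 − 5) − 10 = 0, and ∂_2 has invariant factor 2 > 1, so H_1 = Z/2.
  H_2: rank ker ∂_2 − rank ∂_3 = (10 − 10) − 0 = 0, and there is no ∂_3, so H_2 = 0.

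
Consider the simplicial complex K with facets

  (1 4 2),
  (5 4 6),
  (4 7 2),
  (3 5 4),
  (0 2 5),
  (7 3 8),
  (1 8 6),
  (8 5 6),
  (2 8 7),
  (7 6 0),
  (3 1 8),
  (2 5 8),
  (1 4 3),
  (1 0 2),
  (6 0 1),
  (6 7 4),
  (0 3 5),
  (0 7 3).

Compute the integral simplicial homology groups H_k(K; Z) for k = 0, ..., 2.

K has 9 vertices, 27 edges, 18 triangles.
rank ∂_0 = 0, rank ∂_1 = 8 ⇒ b_0 = 9 − 0 − 8 = 1; all invariant factors of ∂_1 are 1 so no torsion. So H_0 ≅ Z.
rank ∂_1 = 8, rank ∂_2 = 17 ⇒ b_1 = 27 − 8 − 17 = 2; all invariant factors of ∂_2 are 1 so no torsion. So H_1 ≅ Z^2.
rank ∂_2 = 17, rank ∂_3 = 0 ⇒ b_2 = 18 − 17 − 0 = 1. So H_2 ≅ Z.

H_0 ≅ Z,  H_1 ≅ Z^2,  H_2 ≅ Z.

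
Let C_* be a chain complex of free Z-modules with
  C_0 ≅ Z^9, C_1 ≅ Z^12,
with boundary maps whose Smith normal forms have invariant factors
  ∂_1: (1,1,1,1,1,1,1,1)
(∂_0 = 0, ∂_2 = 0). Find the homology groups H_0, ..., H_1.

H_0 ≅ Z,  H_1 ≅ Z^4.

H_0: b_0 = 9 − 0 − 8 = 1; torsion from ∂_1 factors > 1: none. So H_0 ≅ Z.
H_1: b_1 = 12 − 8 − 0 = 4; torsion from ∂_2 factors > 1: none. So H_1 ≅ Z^4.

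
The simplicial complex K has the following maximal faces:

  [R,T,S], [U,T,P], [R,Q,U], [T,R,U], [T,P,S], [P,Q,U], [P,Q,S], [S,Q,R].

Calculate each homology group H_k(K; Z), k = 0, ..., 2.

H_0 = Z,  H_1 = 0,  H_2 = Z.

Fix the vertex order P < Q < R < S < T < U and write every simplex with vertices in increasing order. Then dim K = 2 and the simplices of K are:

  0-simplices (6): P, Q, R, S, T, U
  1-simplices (12): PQ, PS, PT, PU, QR, QS, QU, RS, RT, RU, ST, TU
  2-simplices (8): PQS, PQU, PST, PTU, QRS, QRU, RST, RTU

so the chain groups are C_0 ≅ Z^6, C_1 ≅ Z^12, C_2 ≅ Z^8.

Boundary ∂_1: C_1 → C_0 sends each edge [p,q] (with p < q) to q − p.
This gives a 6×12 integer matrix of rank 5; reducing to Smith normal form yields diagonal entries (1,1,1,1,1).

Boundary ∂_2: C_2 → C_1 sends each 2-simplex [p,q,r] to [q,r] − [p,r] + [p,q]. For instance
  ∂PQS = QS − PS + PQ,
  ∂RTU = TU − RU + RT.
This gives a 12×8 integer matrix of rank 7; reducing to Smith normal form yields diagonal entries (1,1,1,1,1,1,1).

Computing H_k = (kernel of ∂_k) / (image of ∂_{k+1}):

  H_0: rank C_0 − rank ∂_1 = 6 − 5 = 1, and the invariant factors of ∂_1 are all 1, so H_0 ≅ Z.
  H_1: rank ker ∂_1 − rank ∂_2 = (12 − 5) − 7 = 0, and the invariant factors of ∂_2 are all 1, so H_1 ≅ 0.
  H_2: rank ker ∂_2 − rank ∂_3 = (8 − 7) − 0 = 1, and there is no ∂_3, so H_2 ≅ Z.

(K is a triangulation of the 2-sphere S^2.)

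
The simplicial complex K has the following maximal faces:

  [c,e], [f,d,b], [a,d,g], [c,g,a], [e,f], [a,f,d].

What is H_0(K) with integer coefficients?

H_0 = Z.

Fix the vertex order a < b < c < d < e < f < g and write every simplex with vertices in increasing order. Then dim K = 2 and the simplices of K are:

  0-simplices (7): a, b, c, d, e, f, g
  1-simplices (11): ac, ad, af, ag, bd, bf, ce, cg, df, dg, ef
  2-simplices (4): acg, adf, adg, bdf

Hence C_0 ≅ Z^7, C_1 ≅ Z^11, C_2 ≅ Z^4.

Boundary ∂_1: C_1 → C_0 maps an edge to its endpoints' difference, ∂[p,q] = q − p.
As a 7×11 matrix over Z this has rank 6, with invariant factors (1,1,1,1,1,1).

Boundary ∂_2: C_2 → C_1 maps a triangle to the signed sum of its edges. For instance
  ∂bdf = df − bf + bd,
  ∂acg = cg − ag + ac.
This gives a 11×4 integer matrix of rank 4; reducing to Smith normal form yields diagonal entries (1,1,1,1).

Computing H_k = (kernel of ∂_k) / (image of ∂_{k+1}):

  H_0: rank C_0 − rank ∂_1 = 7 − 6 = 1, and the invariant factors of ∂_1 are all 1, so H_0 = Z.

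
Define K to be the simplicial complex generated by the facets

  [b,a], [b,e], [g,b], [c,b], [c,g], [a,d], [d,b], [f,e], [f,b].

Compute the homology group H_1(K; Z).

Fix the vertex order a < b < c < d < e < f < g and write every simplex with vertices in increasing order. Then dim K = 1 and the simplices of K are:

  0-simplices (7): a, b, c, d, e, f, g
  1-simplices (9): ab, ad, bc, bd, be, bf, bg, cg, ef

so the chain groups are C_0 ≅ Z^7, C_1 ≅ Z^9.

Boundary ∂_1: C_1 → C_0 maps an edge to its endpoints' difference, ∂[p,q] = q − p. For instance
  ∂ad = d − a.
The 7×9 boundary matrix has rank 6 and Smith normal form diag(1,1,1,1,1,1).

From H_k ≅ ker(∂_k) / im(∂_{k+1}) we obtain:

  H_1: rank ker ∂_1 − rank ∂_2 = (9 − 6) − 0 = 3, and there is no ∂_2, so H_1 = Z^3.

H_1 = Z^3.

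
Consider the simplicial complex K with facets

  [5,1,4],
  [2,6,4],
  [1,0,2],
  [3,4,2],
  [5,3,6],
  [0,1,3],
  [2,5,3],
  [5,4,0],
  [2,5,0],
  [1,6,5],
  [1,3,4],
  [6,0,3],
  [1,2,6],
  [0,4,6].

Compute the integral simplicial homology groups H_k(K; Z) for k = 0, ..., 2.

Fix the vertex order 0 < 1 < 2 < 3 < 4 < 5 < 6 and write every simplex with vertices in increasing order. Then dim K = 2 and the simplices of K are:

  0-simplices (7): [0], [1], [2], [3], [4], [5], [6]
  1-simplices (21): [0,1], [0,2], [0,3], [0,4], [0,5], [0,6], [1,2], [1,3], [1,4], [1,5], [1,6], [2,3], [2,4], [2,5], [2,6], [3,4], [3,5], [3,6], [4,5], [4,6], [5,6]
  2-simplices (14): [0,1,2], [0,1,3], [0,2,5], [0,3,6], [0,4,5], [0,4,6], [1,2,6], [1,3,4], [1,4,5], [1,5,6], [2,3,4], [2,3,5], [2,4,6], [3,5,6]

giving chain groups C_0 ≅ Z^7, C_1 ≅ Z^21, C_2 ≅ Z^14.

The boundary map ∂_1: C_1 → C_0 sends each edge [p,q] (with p < q) to q − p.
This gives a 7×21 integer matrix of rank 6; reducing to Smith normal form yields diagonal entries (1,1,1,1,1,1).

Boundary ∂_2: C_2 → C_1 acts by ∂[p,q,r] = [q,r] − [p,r] + [p,q]. For instance
  ∂[0,1,2] = [1,2] − [0,2] + [0,1],
  ∂[0,2,5] = [2,5] − [0,5] + [0,2].
This gives a 21×14 integer matrix of rank 13; reducing to Smith normal form yields diagonal entries (1,1,1,1,1,1,1,1,1,1,1,1,1).

Reading off H_k = ker ∂_k / im ∂_{k+1}:

  H_0: rank C_0 − rank ∂_1 = 7 − 6 = 1, and the invariant factors of ∂_1 are all 1, so H_0 = Z.
  H_1: rank ker ∂_1 − rank ∂_2 = (21 − 6) − 13 = 2, and the invariant factors of ∂_2 are all 1, so H_1 = Z^2.
  H_2: rank ker ∂_2 − rank ∂_3 = (14 − 13) − 0 = 1, and there is no ∂_3, so H_2 = Z.

H_0 = Z,  H_1 = Z^2,  H_2 = Z.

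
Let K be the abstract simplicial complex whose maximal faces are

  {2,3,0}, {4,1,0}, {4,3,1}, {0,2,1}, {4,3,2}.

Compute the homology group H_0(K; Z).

Take the total order 0 < 1 < 2 < 3 < 4 on the vertex set. Then K (dimension 2) consists of the simplices:

  0-simplices (5): [0], [1], [2], [3], [4]
  1-simplices (10): [0,1], [0,2], [0,3], [0,4], [1,2], [1,3], [1,4], [2,3], [2,4], [3,4]
  2-simplices (5): [0,1,2], [0,1,4], [0,2,3], [1,3,4], [2,3,4]

giving chain groups C_0 ≅ Z^5, C_1 ≅ Z^10, C_2 ≅ Z^5.

The boundary map ∂_1: C_1 → C_0 maps an edge to its endpoints' difference, ∂[p,q] = q − p. For instance
  ∂[2,3] = [3] − [2].
As a 5×10 matrix over Z this has rank 4, with invariant factors (1,1,1,1).

The boundary map ∂_2: C_2 → C_1 sends each 2-simplex [p,q,r] to [q,r] − [p,r] + [p,q]. For instance
  ∂[1,3,4] = [3,4] − [1,4] + [1,3],
  ∂[0,1,4] = [1,4] − [0,4] + [0,1].
The 10×5 boundary matrix has rank 5 and Smith normal form diag(1,1,1,1,1).

From H_k ≅ ker(∂_k) / im(∂_{k+1}) we obtain:

  H_0: rank C_0 − rank ∂_1 = 5 − 4 = 1, and the invariant factors of ∂_1 are all 1, so H_0 = Z.

(K is a triangulation of the Möbius band.)

H_0 = Z.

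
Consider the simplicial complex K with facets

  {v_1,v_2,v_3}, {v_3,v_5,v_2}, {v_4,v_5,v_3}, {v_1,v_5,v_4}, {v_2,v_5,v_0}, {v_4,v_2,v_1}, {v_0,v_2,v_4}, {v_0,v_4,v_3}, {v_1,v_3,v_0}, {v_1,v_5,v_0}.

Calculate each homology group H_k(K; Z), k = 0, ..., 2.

H_0 ≅ Z,  H_1 ≅ Z/2,  H_2 = 0.

Order the vertices as v_0 < v_1 < v_2 < v_3 < v_4 < v_5. Listing each simplex with vertices in this order, K has dimension 2 with simplices:

  0-simplices (6): [v_0], [v_1], [v_2], [v_3], [v_4], [v_5]
  1-simplices (15): (15 of them)
  2-simplices (10): [v_0,v_1,v_3], [v_0,v_1,v_5], [v_0,v_2,v_4], [v_0,v_2,v_5], [v_0,v_3,v_4], [v_1,v_2,v_3], [v_1,v_2,v_4], [v_1,v_4,v_5], [v_2,v_3,v_5], [v_3,v_4,v_5]

Hence C_0 ≅ Z^6, C_1 ≅ Z^15, C_2 ≅ Z^10.

The boundary map ∂_1: C_1 → C_0 sends each edge [p,q] (with p < q) to q − p.
The 6×15 boundary matrix has rank 5 and Smith normal form diag(1,1,1,1,1).

Boundary ∂_2: C_2 → C_1 acts by ∂[p,q,r] = [q,r] − [p,r] + [p,q]. For instance
  ∂[v_2,v_3,v_5] = [v_3,v_5] − [v_2,v_5] + [v_2,v_3],
  ∂[v_1,v_2,v_4] = [v_2,v_4] − [v_1,v_4] + [v_1,v_2].
The 15×10 boundary matrix has rank 10 and Smith normal form diag(1,1,1,1,1,1,1,1,1,2).

Computing H_k = (kernel of ∂_k) / (image of ∂_{k+1}):

  H_0: rank C_0 − rank ∂_1 = 6 − 5 = 1, and the invariant factors of ∂_1 are all 1, so H_0 ≅ Z.
  H_1: rank ker ∂_1 − rank ∂_2 = (15 − 5) − 10 = 0, and ∂_2 has invariant factor 2 > 1, so H_1 ≅ Z/2.
  H_2: rank ker ∂_2 − rank ∂_3 = (10 − 10) − 0 = 0, and there is no ∂_3, so H_2 ≅ 0.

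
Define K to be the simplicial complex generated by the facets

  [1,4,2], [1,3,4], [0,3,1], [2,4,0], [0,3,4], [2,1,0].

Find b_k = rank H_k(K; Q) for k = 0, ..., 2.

b_0 = 1, b_1 = 0, b_2 = 1.

We work with the vertex ordering 0 < 1 < 2 < 3 < 4. The simplices of K, each written with vertices in increasing order, are:

  0-simplices (5): [0], [1], [2], [3], [4]
  1-simplices (9): [0,1], [0,2], [0,3], [0,4], [1,2], [1,3], [1,4], [2,4], [3,4]
  2-simplices (6): [0,1,2], [0,1,3], [0,2,4], [0,3,4], [1,2,4], [1,3,4]

giving chain groups C_0 ≅ Z^5, C_1 ≅ Z^9, C_2 ≅ Z^6.

Boundary ∂_1: C_1 → C_0 is given by ∂[p,q] = [q] − [p]. For instance
  ∂[1,4] = [4] − [1].
The 5×9 boundary matrix has rank 4 and Smith normal form diag(1,1,1,1).

The boundary map ∂_2: C_2 → C_1 acts by ∂[p,q,r] = [q,r] − [p,r] + [p,q]. For instance
  ∂[0,1,3] = [1,3] − [0,3] + [0,1],
  ∂[0,3,4] = [3,4] − [0,4] + [0,3].
As a 9×6 matrix over Z this has rank 5, with invariant factors (1,1,1,1,1).

From H_k ≅ ker(∂_k) / im(∂_{k+1}) we obtain:

  H_0: rank C_0 − rank ∂_1 = 5 − 4 = 1, and the invariant factors of ∂_1 are all 1, so H_0 = Z.
  H_1: rank ker ∂_1 − rank ∂_2 = (9 − 4) − 5 = 0, and the invariant factors of ∂_2 are all 1, so H_1 = 0.
  H_2: rank ker ∂_2 − rank ∂_3 = (6 − 5) − 0 = 1, and there is no ∂_3, so H_2 = Z.

Hence the Betti numbers are b_0 = 1, b_1 = 0, b_2 = 1.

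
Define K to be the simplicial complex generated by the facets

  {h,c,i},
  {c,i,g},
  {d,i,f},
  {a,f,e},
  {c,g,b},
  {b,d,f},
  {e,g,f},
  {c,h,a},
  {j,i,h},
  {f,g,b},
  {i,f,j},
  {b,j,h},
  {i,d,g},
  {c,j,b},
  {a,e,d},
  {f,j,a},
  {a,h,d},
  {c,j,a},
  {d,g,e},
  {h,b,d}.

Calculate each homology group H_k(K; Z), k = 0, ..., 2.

H_0 = Z,  H_1 = Z ⊕ Z/2,  H_2 = 0.

We work with the vertex ordering a < b < c < d < e < f < g < h < i < j. The simplices of K, each written with vertices in increasing order, are:

  0-simplices (10): a, b, c, d, e, f, g, h, i, j
  1-simplices (30): ac, ad, ae, af, ah, aj, bc, bd, bf, bg, bh, bj, cg, ch, ci, cj, de, df, dg, dh, di, ef, eg, fg, fi, fj, gi, hi, hj, ij
  2-simplices (20): ach, acj, ade, adh, aef, afj, bcg, bcj, bdf, bdh, bfg, bhj, cgi, chi, deg, dfi, dgi, efg, fij, hij

so the chain groups are C_0 ≅ Z^10, C_1 ≅ Z^30, C_2 ≅ Z^20.

∂_1: C_1 → C_0 maps an edge to its endpoints' difference, ∂[p,q] = q − p. For instance
  ∂bh = h − b.
The 10×30 boundary matrix has rank 9 and Smith normal form diag(1,1,1,1,1,1,1,1,1).

The boundary map ∂_2: C_2 → C_1 acts by ∂[p,q,r] = [q,r] − [p,r] + [p,q]. For instance
  ∂acj = cj − aj + ac,
  ∂bdh = dh − bh + bd.
The 30×20 boundary matrix has rank 20 and Smith normal form diag(1,1,1,1,1,1,1,1,1,1,1,1,1,1,1,1,1,1,1,2).

From H_k ≅ ker(∂_k) / im(∂_{k+1}) we obtain:

  H_0: rank C_0 − rank ∂_1 = 10 − 9 = 1, and the invariant factors of ∂_1 are all 1, so H_0 = Z.
  H_1: rank ker ∂_1 − rank ∂_2 = (30 − 9) − 20 = 1, and ∂_2 has invariant factor 2 > 1, so H_1 = Z ⊕ Z/2.
  H_2: rank ker ∂_2 − rank ∂_3 = (20 − 20) − 0 = 0, and there is no ∂_3, so H_2 = 0.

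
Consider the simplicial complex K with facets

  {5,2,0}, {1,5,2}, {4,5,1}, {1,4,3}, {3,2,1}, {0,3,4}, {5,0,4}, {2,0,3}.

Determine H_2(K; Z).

Order the vertices as 0 < 1 < 2 < 3 < 4 < 5. Listing each simplex with vertices in this order, K has dimension 2 with simplices:

  0-simplices (6): [0], [1], [2], [3], [4], [5]
  1-simplices (12): [0,2], [0,3], [0,4], [0,5], [1,2], [1,3], [1,4], [1,5], [2,3], [2,5], [3,4], [4,5]
  2-simplices (8): [0,2,3], [0,2,5], [0,3,4], [0,4,5], [1,2,3], [1,2,5], [1,3,4], [1,4,5]

so the chain groups are C_0 ≅ Z^6, C_1 ≅ Z^12, C_2 ≅ Z^8.

The boundary map ∂_1: C_1 → C_0 maps an edge to its endpoints' difference, ∂[p,q] = q − p.
As a 6×12 matrix over Z this has rank 5, with invariant factors (1,1,1,1,1).

The boundary map ∂_2: C_2 → C_1 maps a triangle to the signed sum of its edges. For instance
  ∂[0,3,4] = [3,4] − [0,4] + [0,3],
  ∂[1,4,5] = [4,5] − [1,5] + [1,4].
The resulting 12×8 matrix has rank 7, and its Smith normal form has invariant factors (1,1,1,1,1,1,1).

Computing H_k = (kernel of ∂_k) / (image of ∂_{k+1}):

  H_2: rank ker ∂_2 − rank ∂_3 = (8 − 7) − 0 = 1, and there is no ∂_3, so H_2 = Z.

H_2 ≅ Z.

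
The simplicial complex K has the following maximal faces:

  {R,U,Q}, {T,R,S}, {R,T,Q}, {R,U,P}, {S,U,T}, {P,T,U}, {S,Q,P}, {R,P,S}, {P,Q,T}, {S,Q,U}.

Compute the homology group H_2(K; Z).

H_2 = 0.

Order the vertices as P < Q < R < S < T < U. Listing each simplex with vertices in this order, K has dimension 2 with simplices:

  0-simplices (6): P, Q, R, S, T, U
  1-simplices (15): PQ, PR, PS, PT, PU, QR, QS, QT, QU, RS, RT, RU, ST, SU, TU
  2-simplices (10): PQS, PQT, PRS, PRU, PTU, QRT, QRU, QSU, RST, STU

giving chain groups C_0 ≅ Z^6, C_1 ≅ Z^15, C_2 ≅ Z^10.

∂_1: C_1 → C_0 sends each edge [p,q] (with p < q) to q − p.
This gives a 6×15 integer matrix of rank 5; reducing to Smith normal form yields diagonal entries (1,1,1,1,1).

The boundary map ∂_2: C_2 → C_1 acts by ∂[p,q,r] = [q,r] − [p,r] + [p,q]. For instance
  ∂PQS = QS − PS + PQ,
  ∂QRT = RT − QT + QR.
This gives a 15×10 integer matrix of rank 10; reducing to Smith normal form yields diagonal entries (1,1,1,1,1,1,1,1,1,2).

Now H_k = ker ∂_k / im ∂_{k+1}, so:

  H_2: rank ker ∂_2 − rank ∂_3 = (10 − 10) − 0 = 0, and there is no ∂_3, so H_2 = 0.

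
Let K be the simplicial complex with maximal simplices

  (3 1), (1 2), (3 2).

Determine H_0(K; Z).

Take the total order 1 < 2 < 3 on the vertex set. Then K (dimension 1) consists of the simplices:

  0-simplices (3): [1], [2], [3]
  1-simplices (3): [1,2], [1,3], [2,3]

Hence C_0 ≅ Z^3, C_1 ≅ Z^3.

∂_1: C_1 → C_0 maps an edge to its endpoints' difference, ∂[p,q] = q − p. For instance
  ∂[1,3] = [3] − [1].
The 3×3 boundary matrix has rank 2 and Smith normal form diag(1,1).

Now H_k = ker ∂_k / im ∂_{k+1}, so:

  H_0: rank C_0 − rank ∂_1 = 3 − 2 = 1, and the invariant factors of ∂_1 are all 1, so H_0 = Z.

H_0 = Z.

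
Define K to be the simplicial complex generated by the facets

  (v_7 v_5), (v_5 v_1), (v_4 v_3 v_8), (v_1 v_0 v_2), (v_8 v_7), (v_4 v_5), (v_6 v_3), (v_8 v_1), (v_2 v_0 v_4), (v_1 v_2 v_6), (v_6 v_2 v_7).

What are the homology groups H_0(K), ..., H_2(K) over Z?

Order the vertices as v_0 < v_1 < v_2 < v_3 < v_4 < v_5 < v_6 < v_7 < v_8. Listing each simplex with vertices in this order, K has dimension 2 with simplices:

  0-simplices (9): [v_0], [v_1], [v_2], [v_3], [v_4], [v_5], [v_6], [v_7], [v_8]
  1-simplices (18): (18 of them)
  2-simplices (5): [v_0,v_1,v_2], [v_0,v_2,v_4], [v_1,v_2,v_6], [v_2,v_6,v_7], [v_3,v_4,v_8]

Hence C_0 ≅ Z^9, C_1 ≅ Z^18, C_2 ≅ Z^5.

∂_1: C_1 → C_0 sends each edge [p,q] (with p < q) to q − p.
As a 9×18 matrix over Z this has rank 8, with invariant factors (1,1,1,1,1,1,1,1).

Boundary ∂_2: C_2 → C_1 acts by ∂[p,q,r] = [q,r] − [p,r] + [p,q]. For instance
  ∂[v_3,v_4,v_8] = [v_4,v_8] − [v_3,v_8] + [v_3,v_4],
  ∂[v_0,v_1,v_2] = [v_1,v_2] − [v_0,v_2] + [v_0,v_1].
As a 18×5 matrix over Z this has rank 5, with invariant factors (1,1,1,1,1).

Reading off H_k = ker ∂_k / im ∂_{k+1}:

  H_0: rank C_0 − rank ∂_1 = 9 − 8 = 1, and the invariant factors of ∂_1 are all 1, so H_0 ≅ Z.
  H_1: rank ker ∂_1 − rank ∂_2 = (18 − 8) − 5 = 5, and the invariant factors of ∂_2 are all 1, so H_1 ≅ Z^5.
  H_2: rank ker ∂_2 − rank ∂_3 = (5 − 5) − 0 = 0, and there is no ∂_3, so H_2 ≅ 0.

H_0 ≅ Z,  H_1 ≅ Z^5,  H_2 = 0.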